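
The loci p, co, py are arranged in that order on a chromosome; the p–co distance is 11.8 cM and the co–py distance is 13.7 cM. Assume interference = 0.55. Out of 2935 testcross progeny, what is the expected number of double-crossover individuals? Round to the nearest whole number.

Map distances give recombination frequencies of 0.118 and 0.137 for the two intervals.
With interference 0.55 (so coincidence = 0.45), expected double-crossover frequency = 0.118 × 0.137 × 0.45 = 0.00727.
Expected number = 0.00727 × 2935 = 21.35 ≈ 21.

21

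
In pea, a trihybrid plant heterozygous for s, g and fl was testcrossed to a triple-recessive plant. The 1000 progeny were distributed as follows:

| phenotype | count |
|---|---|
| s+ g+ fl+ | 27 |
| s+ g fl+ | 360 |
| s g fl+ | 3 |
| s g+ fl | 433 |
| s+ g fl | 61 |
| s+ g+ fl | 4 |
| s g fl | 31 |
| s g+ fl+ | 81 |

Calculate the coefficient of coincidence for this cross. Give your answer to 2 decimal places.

The two most frequent reciprocal classes, s g+ fl and s+ g fl+, are the parental types, so the F1 was s g+ fl / s+ g fl+.
The two rarest classes, s+ g+ fl and s g fl+, are the double crossovers. Comparing them with the parentals, only the s allele has switched, so s is the middle locus and the order is g – s – fl.
g–s: (58 + 7)/1000 = 0.0650; s–fl: (142 + 7)/1000 = 0.1490.
Expected DCO frequency = 0.0650 × 0.1490 ≈ 0.00968; observed = 7/1000 ≈ 0.00700.
Coefficient of coincidence = 0.00700/0.00968 ≈ 0.72.

0.72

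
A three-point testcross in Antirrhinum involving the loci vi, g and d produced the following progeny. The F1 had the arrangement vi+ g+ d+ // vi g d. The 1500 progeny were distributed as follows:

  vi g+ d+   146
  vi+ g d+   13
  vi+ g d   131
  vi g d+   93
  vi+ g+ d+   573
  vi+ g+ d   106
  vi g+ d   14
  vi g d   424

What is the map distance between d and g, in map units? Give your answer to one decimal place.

15.1 map units

The two rarest classes, vi+ g d+ and vi g+ d, are the double crossovers. Comparing them with the parentals, only the g allele has switched, so g is the middle locus and the order is vi – g – d.
Crossovers in the g–d interval produce the single-crossover classes vi+ g+ d and vi g d+ (106 + 93 = 199) plus the double crossovers (27).
RF(g–d) = (199 + 27) / 1500 = 226/1500 = 0.1507 → 15.1 map units.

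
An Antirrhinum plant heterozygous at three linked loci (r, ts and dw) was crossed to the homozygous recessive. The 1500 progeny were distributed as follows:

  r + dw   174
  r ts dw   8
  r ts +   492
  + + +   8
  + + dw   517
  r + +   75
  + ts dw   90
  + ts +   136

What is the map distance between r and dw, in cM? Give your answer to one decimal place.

21.7 cM

The two most frequent reciprocal classes, r ts + and + + dw, are the parental types, so the F1 was r ts + / + + dw.
The two rarest classes, r ts dw and + + +, are the double crossovers. Comparing them with the parentals, only the dw allele has switched, so dw is the middle locus and the order is ts – dw – r.
Crossovers in the dw–r interval produce the single-crossover classes + ts + and r + dw (136 + 174 = 310) plus the double crossovers (16).
RF(dw–r) = (310 + 16) / 1500 = 326/1500 = 0.2173 → 21.7 cM.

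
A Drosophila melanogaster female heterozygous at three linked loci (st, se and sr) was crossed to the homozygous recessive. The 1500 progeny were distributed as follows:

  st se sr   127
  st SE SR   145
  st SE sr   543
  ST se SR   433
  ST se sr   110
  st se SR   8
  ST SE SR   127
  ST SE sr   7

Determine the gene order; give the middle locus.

st

The two most frequent reciprocal classes, st SE sr and ST se SR, are the parental types, so the F1 was st SE sr / ST se SR.
The two rarest classes, ST SE sr and st se SR, are the double crossovers. Comparing them with the parentals, only the st allele has switched, so st is the middle locus and the order is sr – st – se.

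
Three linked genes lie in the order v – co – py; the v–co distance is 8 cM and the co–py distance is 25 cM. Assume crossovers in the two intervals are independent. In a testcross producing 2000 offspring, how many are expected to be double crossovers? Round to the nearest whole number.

40

Map distances give recombination frequencies of 0.080 and 0.250 for the two intervals.
With no interference, expected double-crossover frequency = 0.080 × 0.250 = 0.02000.
Expected number = 0.02000 × 2000 = 40.00 ≈ 40.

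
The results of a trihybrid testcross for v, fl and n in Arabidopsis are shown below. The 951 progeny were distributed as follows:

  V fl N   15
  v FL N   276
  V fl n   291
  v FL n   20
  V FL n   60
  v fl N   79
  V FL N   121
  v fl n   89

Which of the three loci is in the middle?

The two most frequent reciprocal classes, V fl n and v FL N, are the parental types, so the F1 was V fl n / v FL N.
The two rarest classes, V fl N and v FL n, are the double crossovers. Comparing them with the parentals, only the n allele has switched, so n is the middle locus and the order is fl – n – v.

n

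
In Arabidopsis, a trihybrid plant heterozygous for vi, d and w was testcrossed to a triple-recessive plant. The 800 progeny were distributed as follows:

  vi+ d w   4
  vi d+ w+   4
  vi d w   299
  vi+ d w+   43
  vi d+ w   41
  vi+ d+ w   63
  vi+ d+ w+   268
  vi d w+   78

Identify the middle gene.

vi

The two most frequent reciprocal classes, vi d w and vi+ d+ w+, are the parental types, so the F1 was vi d w / vi+ d+ w+.
The two rarest classes, vi+ d w and vi d+ w+, are the double crossovers. Comparing them with the parentals, only the vi allele has switched, so vi is the middle locus and the order is w – vi – d.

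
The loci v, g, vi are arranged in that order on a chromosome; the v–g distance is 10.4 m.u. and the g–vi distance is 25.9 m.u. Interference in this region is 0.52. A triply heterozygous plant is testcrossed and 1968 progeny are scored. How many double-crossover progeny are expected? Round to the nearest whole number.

25

Map distances give recombination frequencies of 0.104 and 0.259 for the two intervals.
With interference 0.52 (so coincidence = 0.48), expected double-crossover frequency = 0.104 × 0.259 × 0.48 = 0.01293.
Expected number = 0.01293 × 1968 = 25.44 ≈ 25.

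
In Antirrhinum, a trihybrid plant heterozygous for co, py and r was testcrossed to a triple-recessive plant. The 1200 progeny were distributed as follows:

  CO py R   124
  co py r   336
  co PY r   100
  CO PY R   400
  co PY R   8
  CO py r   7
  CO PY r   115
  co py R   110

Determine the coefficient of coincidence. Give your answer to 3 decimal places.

0.314

The two most frequent reciprocal classes, CO PY R and co py r, are the parental types, so the F1 was CO PY R / co py r.
The two rarest classes, co PY R and CO py r, are the double crossovers. Comparing them with the parentals, only the co allele has switched, so co is the middle locus and the order is py – co – r.
py–co: (224 + 15)/1200 = 0.1992; co–r: (225 + 15)/1200 = 0.2000.
Expected DCO frequency = 0.1992 × 0.2000 ≈ 0.03984; observed = 15/1200 ≈ 0.01250.
Coefficient of coincidence = 0.01250/0.03984 ≈ 0.314.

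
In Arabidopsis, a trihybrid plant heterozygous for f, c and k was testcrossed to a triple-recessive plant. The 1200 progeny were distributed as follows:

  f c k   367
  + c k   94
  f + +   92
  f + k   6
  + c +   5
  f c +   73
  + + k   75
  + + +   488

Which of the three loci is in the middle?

c

The two most frequent reciprocal classes, f c k and + + +, are the parental types, so the F1 was f c k / + + +.
The two rarest classes, f + k and + c +, are the double crossovers. Comparing them with the parentals, only the c allele has switched, so c is the middle locus and the order is f – c – k.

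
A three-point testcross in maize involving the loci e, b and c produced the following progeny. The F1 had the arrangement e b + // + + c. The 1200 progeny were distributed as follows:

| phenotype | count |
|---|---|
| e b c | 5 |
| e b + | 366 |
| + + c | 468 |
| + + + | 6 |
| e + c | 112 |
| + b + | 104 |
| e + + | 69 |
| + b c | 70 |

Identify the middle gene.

c

The two rarest classes, e b c and + + +, are the double crossovers. Comparing them with the parentals, only the c allele has switched, so c is the middle locus and the order is b – c – e.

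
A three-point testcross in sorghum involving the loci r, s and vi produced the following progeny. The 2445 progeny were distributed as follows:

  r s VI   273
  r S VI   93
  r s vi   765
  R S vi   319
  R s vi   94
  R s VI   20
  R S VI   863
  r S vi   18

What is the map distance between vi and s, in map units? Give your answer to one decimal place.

The two most frequent reciprocal classes, r s vi and R S VI, are the parental types, so the F1 was r s vi / R S VI.
The two rarest classes, r S vi and R s VI, are the double crossovers. Comparing them with the parentals, only the s allele has switched, so s is the middle locus and the order is r – s – vi.
Crossovers in the s–vi interval produce the single-crossover classes r s VI and R S vi (273 + 319 = 592) plus the double crossovers (38).
RF(s–vi) = (592 + 38) / 2445 = 630/2445 = 0.2577 → 25.8 map units.

25.8 map units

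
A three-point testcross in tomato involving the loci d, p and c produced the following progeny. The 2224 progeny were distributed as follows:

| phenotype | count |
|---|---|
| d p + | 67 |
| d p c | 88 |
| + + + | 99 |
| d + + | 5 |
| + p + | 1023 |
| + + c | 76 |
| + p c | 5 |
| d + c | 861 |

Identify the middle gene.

c

The two most frequent reciprocal classes, + p + and d + c, are the parental types, so the F1 was + p + / d + c.
The two rarest classes, + p c and d + +, are the double crossovers. Comparing them with the parentals, only the c allele has switched, so c is the middle locus and the order is d – c – p.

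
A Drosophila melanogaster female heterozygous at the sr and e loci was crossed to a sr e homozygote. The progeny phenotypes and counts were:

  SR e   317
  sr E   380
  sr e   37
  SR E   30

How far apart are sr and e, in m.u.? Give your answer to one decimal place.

The two most frequent classes, SR e (317) and sr E (380), are the parental types, so the F1 was SR e / sr E.
The recombinant classes are SR E and sr e: 30 + 37 = 67.
Recombination frequency = 67/764 = 0.0877 ≈ 8.8%, i.e. 8.8 m.u.

8.8 m.u.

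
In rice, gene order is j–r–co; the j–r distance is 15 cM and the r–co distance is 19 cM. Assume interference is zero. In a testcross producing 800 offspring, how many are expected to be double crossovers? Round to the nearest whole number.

23

Map distances give recombination frequencies of 0.150 and 0.190 for the two intervals.
With no interference, expected double-crossover frequency = 0.150 × 0.190 = 0.02850.
Expected number = 0.02850 × 800 = 22.80 ≈ 23.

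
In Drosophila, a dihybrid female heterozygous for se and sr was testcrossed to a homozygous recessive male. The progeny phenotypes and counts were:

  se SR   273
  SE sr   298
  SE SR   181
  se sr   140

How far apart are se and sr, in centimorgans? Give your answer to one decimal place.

The two most frequent classes, SE sr (298) and se SR (273), are the parental types, so the F1 was SE sr / se SR.
The recombinant classes are SE SR and se sr: 181 + 140 = 321.
Recombination frequency = 321/892 = 0.3599 ≈ 36.0%, i.e. 36.0 centimorgans.

36.0 centimorgans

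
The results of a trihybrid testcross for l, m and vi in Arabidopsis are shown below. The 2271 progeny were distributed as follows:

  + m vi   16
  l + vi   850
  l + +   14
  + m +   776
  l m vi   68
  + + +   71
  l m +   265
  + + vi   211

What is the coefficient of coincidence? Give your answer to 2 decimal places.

The two most frequent reciprocal classes, l + vi and + m +, are the parental types, so the F1 was l + vi / + m +.
The two rarest classes, l + + and + m vi, are the double crossovers. Comparing them with the parentals, only the vi allele has switched, so vi is the middle locus and the order is m – vi – l.
m–vi: (139 + 30)/2271 = 0.0744; vi–l: (476 + 30)/2271 = 0.2228.
Expected DCO frequency = 0.0744 × 0.2228 ≈ 0.01658; observed = 30/2271 ≈ 0.01321.
Coefficient of coincidence = 0.01321/0.01658 ≈ 0.80.

0.80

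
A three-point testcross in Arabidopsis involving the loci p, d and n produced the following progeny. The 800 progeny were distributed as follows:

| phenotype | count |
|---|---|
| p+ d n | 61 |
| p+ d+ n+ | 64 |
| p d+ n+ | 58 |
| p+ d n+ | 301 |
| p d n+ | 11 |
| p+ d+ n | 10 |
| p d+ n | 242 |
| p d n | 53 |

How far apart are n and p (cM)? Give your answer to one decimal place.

The two most frequent reciprocal classes, p+ d n+ and p d+ n, are the parental types, so the F1 was p+ d n+ / p d+ n.
The two rarest classes, p d n+ and p+ d+ n, are the double crossovers. Comparing them with the parentals, only the p allele has switched, so p is the middle locus and the order is d – p – n.
Crossovers in the p–n interval produce the single-crossover classes p+ d n and p d+ n+ (61 + 58 = 119) plus the double crossovers (21).
RF(p–n) = (119 + 21) / 800 = 140/800 = 0.1750 → 17.5 cM.

17.5 cM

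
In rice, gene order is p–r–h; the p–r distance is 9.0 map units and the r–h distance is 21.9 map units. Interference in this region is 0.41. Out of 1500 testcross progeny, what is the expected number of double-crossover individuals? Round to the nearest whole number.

17

Map distances give recombination frequencies of 0.090 and 0.219 for the two intervals.
With interference 0.41 (so coincidence = 0.59), expected double-crossover frequency = 0.090 × 0.219 × 0.59 = 0.01163.
Expected number = 0.01163 × 1500 = 17.44 ≈ 17.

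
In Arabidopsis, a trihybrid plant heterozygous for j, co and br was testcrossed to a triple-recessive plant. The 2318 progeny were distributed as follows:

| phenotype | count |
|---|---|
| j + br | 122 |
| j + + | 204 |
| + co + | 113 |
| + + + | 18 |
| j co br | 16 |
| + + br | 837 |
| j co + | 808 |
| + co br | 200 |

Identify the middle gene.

br

The two most frequent reciprocal classes, + + br and j co +, are the parental types, so the F1 was + + br / j co +.
The two rarest classes, + + + and j co br, are the double crossovers. Comparing them with the parentals, only the br allele has switched, so br is the middle locus and the order is j – br – co.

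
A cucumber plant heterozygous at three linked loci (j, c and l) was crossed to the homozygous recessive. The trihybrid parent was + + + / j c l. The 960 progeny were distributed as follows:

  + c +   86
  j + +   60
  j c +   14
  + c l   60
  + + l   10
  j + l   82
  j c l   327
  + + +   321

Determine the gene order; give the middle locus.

l

The two rarest classes, + + l and j c +, are the double crossovers. Comparing them with the parentals, only the l allele has switched, so l is the middle locus and the order is j – l – c.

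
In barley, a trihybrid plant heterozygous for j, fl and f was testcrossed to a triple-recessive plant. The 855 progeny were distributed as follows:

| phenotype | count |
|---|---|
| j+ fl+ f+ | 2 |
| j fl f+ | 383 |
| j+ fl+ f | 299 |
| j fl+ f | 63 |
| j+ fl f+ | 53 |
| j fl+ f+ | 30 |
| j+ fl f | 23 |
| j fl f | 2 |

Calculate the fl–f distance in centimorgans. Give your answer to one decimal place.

The two most frequent reciprocal classes, j+ fl+ f and j fl f+, are the parental types, so the F1 was j+ fl+ f / j fl f+.
The two rarest classes, j+ fl+ f+ and j fl f, are the double crossovers. Comparing them with the parentals, only the f allele has switched, so f is the middle locus and the order is j – f – fl.
Crossovers in the f–fl interval produce the single-crossover classes j+ fl f and j fl+ f+ (23 + 30 = 53) plus the double crossovers (4).
RF(f–fl) = (53 + 4) / 855 = 57/855 = 0.0667 → 6.7 centimorgans.

6.7 centimorgans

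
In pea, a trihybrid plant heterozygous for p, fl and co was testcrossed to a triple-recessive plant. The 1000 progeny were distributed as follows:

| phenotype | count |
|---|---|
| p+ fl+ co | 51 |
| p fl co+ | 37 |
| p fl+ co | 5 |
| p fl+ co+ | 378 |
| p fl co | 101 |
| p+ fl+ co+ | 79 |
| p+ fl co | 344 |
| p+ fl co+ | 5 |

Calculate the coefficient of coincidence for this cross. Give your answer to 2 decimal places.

The two most frequent reciprocal classes, p fl+ co+ and p+ fl co, are the parental types, so the F1 was p fl+ co+ / p+ fl co.
The two rarest classes, p fl+ co and p+ fl co+, are the double crossovers. Comparing them with the parentals, only the co allele has switched, so co is the middle locus and the order is fl – co – p.
fl–co: (88 + 10)/1000 = 0.0980; co–p: (180 + 10)/1000 = 0.1900.
Expected DCO frequency = 0.0980 × 0.1900 ≈ 0.01862; observed = 10/1000 ≈ 0.01000.
Coefficient of coincidence = 0.01000/0.01862 ≈ 0.54.

0.54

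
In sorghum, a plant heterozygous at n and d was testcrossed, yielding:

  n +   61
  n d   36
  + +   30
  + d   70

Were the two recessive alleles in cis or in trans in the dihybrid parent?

The two most frequent classes are + d (70) and n + (61); these are the parental (non-recombinant) types.
So the F1 carried + d on one chromosome and n + on the other — the recessive alleles are on opposite chromosomes (trans / repulsion).

trans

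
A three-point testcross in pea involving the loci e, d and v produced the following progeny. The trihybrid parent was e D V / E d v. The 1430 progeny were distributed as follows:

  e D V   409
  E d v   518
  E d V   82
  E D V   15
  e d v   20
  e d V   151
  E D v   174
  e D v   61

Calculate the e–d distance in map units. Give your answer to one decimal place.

The two rarest classes, E D V and e d v, are the double crossovers. Comparing them with the parentals, only the e allele has switched, so e is the middle locus and the order is d – e – v.
Crossovers in the d–e interval produce the single-crossover classes e d V and E D v (151 + 174 = 325) plus the double crossovers (35).
RF(d–e) = (325 + 35) / 1430 = 360/1430 = 0.2517 → 25.2 map units.

25.2 map units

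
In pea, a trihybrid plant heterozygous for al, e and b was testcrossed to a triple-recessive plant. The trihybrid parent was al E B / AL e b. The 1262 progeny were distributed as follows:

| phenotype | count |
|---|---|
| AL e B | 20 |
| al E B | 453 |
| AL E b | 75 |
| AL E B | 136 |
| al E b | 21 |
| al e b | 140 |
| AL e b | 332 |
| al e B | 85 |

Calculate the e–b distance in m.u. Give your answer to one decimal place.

The two rarest classes, al E b and AL e B, are the double crossovers. Comparing them with the parentals, only the b allele has switched, so b is the middle locus and the order is al – b – e.
Crossovers in the b–e interval produce the single-crossover classes al e B and AL E b (85 + 75 = 160) plus the double crossovers (41).
RF(b–e) = (160 + 41) / 1262 = 201/1262 = 0.1593 → 15.9 m.u.

15.9 m.u.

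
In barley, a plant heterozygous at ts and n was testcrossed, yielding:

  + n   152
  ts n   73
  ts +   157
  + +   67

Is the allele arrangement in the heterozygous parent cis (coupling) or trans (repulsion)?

The two most frequent classes are + n (152) and ts + (157); these are the parental (non-recombinant) types.
So the F1 carried + n on one chromosome and ts + on the other — the recessive alleles are on opposite chromosomes (trans / repulsion).

trans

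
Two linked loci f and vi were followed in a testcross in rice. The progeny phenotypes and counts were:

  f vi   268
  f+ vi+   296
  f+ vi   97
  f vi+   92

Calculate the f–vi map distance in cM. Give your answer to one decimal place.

The two most frequent classes, f+ vi+ (296) and f vi (268), are the parental types, so the F1 was f+ vi+ / f vi.
The recombinant classes are f+ vi and f vi+: 97 + 92 = 189.
Recombination frequency = 189/753 = 0.2510 ≈ 25.1%, i.e. 25.1 cM.

25.1 cM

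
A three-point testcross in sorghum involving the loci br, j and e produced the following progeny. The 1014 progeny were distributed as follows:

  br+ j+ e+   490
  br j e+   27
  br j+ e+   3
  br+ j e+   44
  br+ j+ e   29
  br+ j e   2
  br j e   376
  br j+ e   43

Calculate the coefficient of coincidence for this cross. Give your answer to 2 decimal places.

The two most frequent reciprocal classes, br+ j+ e+ and br j e, are the parental types, so the F1 was br+ j+ e+ / br j e.
The two rarest classes, br j+ e+ and br+ j e, are the double crossovers. Comparing them with the parentals, only the br allele has switched, so br is the middle locus and the order is e – br – j.
e–br: (56 + 5)/1014 = 0.0602; br–j: (87 + 5)/1014 = 0.0907.
Expected DCO frequency = 0.0602 × 0.0907 ≈ 0.00546; observed = 5/1014 ≈ 0.00493.
Coefficient of coincidence = 0.00493/0.00546 ≈ 0.90.

0.90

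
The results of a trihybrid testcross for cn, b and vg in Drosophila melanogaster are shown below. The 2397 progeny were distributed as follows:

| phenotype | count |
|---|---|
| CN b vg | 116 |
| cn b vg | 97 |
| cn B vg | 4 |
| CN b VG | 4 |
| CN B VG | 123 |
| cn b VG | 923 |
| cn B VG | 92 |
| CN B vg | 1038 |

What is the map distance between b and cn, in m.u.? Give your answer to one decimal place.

9.0 m.u.

The two most frequent reciprocal classes, cn b VG and CN B vg, are the parental types, so the F1 was cn b VG / CN B vg.
The two rarest classes, CN b VG and cn B vg, are the double crossovers. Comparing them with the parentals, only the cn allele has switched, so cn is the middle locus and the order is vg – cn – b.
Crossovers in the cn–b interval produce the single-crossover classes cn B VG and CN b vg (92 + 116 = 208) plus the double crossovers (8).
RF(cn–b) = (208 + 8) / 2397 = 216/2397 = 0.0901 → 9.0 m.u.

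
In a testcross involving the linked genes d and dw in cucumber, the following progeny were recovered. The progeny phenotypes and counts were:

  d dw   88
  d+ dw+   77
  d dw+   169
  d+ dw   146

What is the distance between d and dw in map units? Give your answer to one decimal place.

The two most frequent classes, d+ dw (146) and d dw+ (169), are the parental types, so the F1 was d+ dw / d dw+.
The recombinant classes are d+ dw+ and d dw: 77 + 88 = 165.
Recombination frequency = 165/480 = 0.3438 ≈ 34.4%, i.e. 34.4 map units.

34.4 map units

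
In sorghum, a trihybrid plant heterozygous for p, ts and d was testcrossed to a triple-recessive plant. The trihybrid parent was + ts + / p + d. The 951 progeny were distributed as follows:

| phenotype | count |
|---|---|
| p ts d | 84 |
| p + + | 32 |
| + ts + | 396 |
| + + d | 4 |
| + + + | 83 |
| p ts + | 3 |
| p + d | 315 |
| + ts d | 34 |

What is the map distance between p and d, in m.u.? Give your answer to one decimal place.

The two rarest classes, p ts + and + + d, are the double crossovers. Comparing them with the parentals, only the p allele has switched, so p is the middle locus and the order is d – p – ts.
Crossovers in the d–p interval produce the single-crossover classes + ts d and p + + (34 + 32 = 66) plus the double crossovers (7).
RF(d–p) = (66 + 7) / 951 = 73/951 = 0.0768 → 7.7 m.u.

7.7 m.u.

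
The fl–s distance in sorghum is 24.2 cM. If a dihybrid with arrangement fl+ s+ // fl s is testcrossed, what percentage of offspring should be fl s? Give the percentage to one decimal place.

37.9%

A map distance of 24.2 cM corresponds to a recombination frequency of 0.242.
The F1 is fl+ s+ / fl s, so fl s is a parental gamete class with expected frequency (1 − r)/2 = 0.758/2 = 0.3790.
That is 0.3790 = 37.9% of the progeny.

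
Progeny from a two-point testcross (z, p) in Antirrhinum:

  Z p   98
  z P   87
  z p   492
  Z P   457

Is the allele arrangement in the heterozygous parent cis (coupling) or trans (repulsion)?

The two most frequent classes are Z P (457) and z p (492); these are the parental (non-recombinant) types.
So the F1 carried Z P on one chromosome and z p on the other — the recessive alleles are on the same chromosome (cis / coupling).

cis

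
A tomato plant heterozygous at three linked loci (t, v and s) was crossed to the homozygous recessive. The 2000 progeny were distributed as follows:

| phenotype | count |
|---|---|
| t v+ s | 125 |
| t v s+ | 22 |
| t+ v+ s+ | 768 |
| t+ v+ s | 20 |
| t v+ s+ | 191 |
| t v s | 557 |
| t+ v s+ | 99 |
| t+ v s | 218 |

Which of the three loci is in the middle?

The two most frequent reciprocal classes, t v s and t+ v+ s+, are the parental types, so the F1 was t v s / t+ v+ s+.
The two rarest classes, t v s+ and t+ v+ s, are the double crossovers. Comparing them with the parentals, only the s allele has switched, so s is the middle locus and the order is v – s – t.

s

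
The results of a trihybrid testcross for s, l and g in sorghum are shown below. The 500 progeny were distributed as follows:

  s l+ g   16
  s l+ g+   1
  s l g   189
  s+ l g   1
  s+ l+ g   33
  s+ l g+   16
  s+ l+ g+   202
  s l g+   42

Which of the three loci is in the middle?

s

The two most frequent reciprocal classes, s l g and s+ l+ g+, are the parental types, so the F1 was s l g / s+ l+ g+.
The two rarest classes, s+ l g and s l+ g+, are the double crossovers. Comparing them with the parentals, only the s allele has switched, so s is the middle locus and the order is g – s – l.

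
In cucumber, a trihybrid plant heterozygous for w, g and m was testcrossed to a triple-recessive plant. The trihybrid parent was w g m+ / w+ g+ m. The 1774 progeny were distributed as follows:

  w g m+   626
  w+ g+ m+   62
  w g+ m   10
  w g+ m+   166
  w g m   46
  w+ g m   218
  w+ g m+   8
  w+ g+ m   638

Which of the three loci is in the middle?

The two rarest classes, w+ g m+ and w g+ m, are the double crossovers. Comparing them with the parentals, only the w allele has switched, so w is the middle locus and the order is m – w – g.

w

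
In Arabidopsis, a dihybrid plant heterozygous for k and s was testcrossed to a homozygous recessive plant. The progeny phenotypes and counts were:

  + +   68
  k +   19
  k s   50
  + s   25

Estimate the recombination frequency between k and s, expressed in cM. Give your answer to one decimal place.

The two most frequent classes, + + (68) and k s (50), are the parental types, so the F1 was + + / k s.
The recombinant classes are + s and k +: 25 + 19 = 44.
Recombination frequency = 44/162 = 0.2716 ≈ 27.2%, i.e. 27.2 cM.

27.2 cM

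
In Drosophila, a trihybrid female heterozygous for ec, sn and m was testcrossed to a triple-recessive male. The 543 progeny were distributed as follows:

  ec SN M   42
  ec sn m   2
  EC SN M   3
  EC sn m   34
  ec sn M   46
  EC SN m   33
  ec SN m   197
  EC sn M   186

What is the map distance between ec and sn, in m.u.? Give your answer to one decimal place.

The two most frequent reciprocal classes, ec SN m and EC sn M, are the parental types, so the F1 was ec SN m / EC sn M.
The two rarest classes, ec sn m and EC SN M, are the double crossovers. Comparing them with the parentals, only the sn allele has switched, so sn is the middle locus and the order is ec – sn – m.
Crossovers in the ec–sn interval produce the single-crossover classes EC SN m and ec sn M (33 + 46 = 79) plus the double crossovers (5).
RF(ec–sn) = (79 + 5) / 543 = 84/543 = 0.1547 → 15.5 m.u.

15.5 m.u.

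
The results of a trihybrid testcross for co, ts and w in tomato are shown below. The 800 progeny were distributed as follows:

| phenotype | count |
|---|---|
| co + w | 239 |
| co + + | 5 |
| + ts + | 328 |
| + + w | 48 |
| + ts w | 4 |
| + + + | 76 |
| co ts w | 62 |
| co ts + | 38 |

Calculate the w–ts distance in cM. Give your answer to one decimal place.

The two most frequent reciprocal classes, co + w and + ts +, are the parental types, so the F1 was co + w / + ts +.
The two rarest classes, co + + and + ts w, are the double crossovers. Comparing them with the parentals, only the w allele has switched, so w is the middle locus and the order is co – w – ts.
Crossovers in the w–ts interval produce the single-crossover classes co ts w and + + + (62 + 76 = 138) plus the double crossovers (9).
RF(w–ts) = (138 + 9) / 800 = 147/800 = 0.1837 → 18.4 cM.

18.4 cM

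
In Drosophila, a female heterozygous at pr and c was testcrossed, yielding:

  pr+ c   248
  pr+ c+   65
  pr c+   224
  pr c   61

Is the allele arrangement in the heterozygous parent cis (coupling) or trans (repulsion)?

The two most frequent classes are pr+ c (248) and pr c+ (224); these are the parental (non-recombinant) types.
So the F1 carried pr+ c on one chromosome and pr c+ on the other — the recessive alleles are on opposite chromosomes (trans / repulsion).

trans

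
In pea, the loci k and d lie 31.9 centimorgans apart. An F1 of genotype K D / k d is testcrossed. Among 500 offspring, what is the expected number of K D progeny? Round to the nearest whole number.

A map distance of 31.9 centimorgans corresponds to a recombination frequency of 0.319.
The F1 is K D / k d, so K D is a parental gamete class with expected frequency (1 − r)/2 = 0.681/2 = 0.3405.
Expected number = 0.3405 × 500 = 170.25 ≈ 170.

170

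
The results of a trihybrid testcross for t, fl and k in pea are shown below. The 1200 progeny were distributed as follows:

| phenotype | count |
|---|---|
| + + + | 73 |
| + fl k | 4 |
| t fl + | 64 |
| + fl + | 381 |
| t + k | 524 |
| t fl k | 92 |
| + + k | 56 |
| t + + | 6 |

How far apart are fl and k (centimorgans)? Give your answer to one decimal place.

The two most frequent reciprocal classes, + fl + and t + k, are the parental types, so the F1 was + fl + / t + k.
The two rarest classes, + fl k and t + +, are the double crossovers. Comparing them with the parentals, only the k allele has switched, so k is the middle locus and the order is t – k – fl.
Crossovers in the k–fl interval produce the single-crossover classes + + + and t fl k (73 + 92 = 165) plus the double crossovers (10).
RF(k–fl) = (165 + 10) / 1200 = 175/1200 = 0.1458 → 14.6 centimorgans.

14.6 centimorgans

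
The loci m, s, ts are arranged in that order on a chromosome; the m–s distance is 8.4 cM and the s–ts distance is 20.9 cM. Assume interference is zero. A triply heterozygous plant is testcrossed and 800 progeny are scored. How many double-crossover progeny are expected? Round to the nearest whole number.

Map distances give recombination frequencies of 0.084 and 0.209 for the two intervals.
With no interference, expected double-crossover frequency = 0.084 × 0.209 = 0.01756.
Expected number = 0.01756 × 800 = 14.04 ≈ 14.

14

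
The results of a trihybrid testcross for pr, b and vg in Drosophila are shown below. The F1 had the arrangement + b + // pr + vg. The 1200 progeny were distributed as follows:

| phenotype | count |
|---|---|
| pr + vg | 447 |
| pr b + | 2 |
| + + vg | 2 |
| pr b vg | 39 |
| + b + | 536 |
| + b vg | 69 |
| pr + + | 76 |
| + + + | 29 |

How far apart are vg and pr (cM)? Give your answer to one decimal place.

The two rarest classes, pr b + and + + vg, are the double crossovers. Comparing them with the parentals, only the pr allele has switched, so pr is the middle locus and the order is b – pr – vg.
Crossovers in the pr–vg interval produce the single-crossover classes + b vg and pr + + (69 + 76 = 145) plus the double crossovers (4).
RF(pr–vg) = (145 + 4) / 1200 = 149/1200 = 0.1242 → 12.4 cM.

12.4 cM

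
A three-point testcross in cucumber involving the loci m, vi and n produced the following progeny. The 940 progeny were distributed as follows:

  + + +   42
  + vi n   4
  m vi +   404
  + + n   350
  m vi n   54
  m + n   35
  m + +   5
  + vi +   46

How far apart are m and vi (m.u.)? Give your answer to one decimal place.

9.6 m.u.

The two most frequent reciprocal classes, + + n and m vi +, are the parental types, so the F1 was + + n / m vi +.
The two rarest classes, + vi n and m + +, are the double crossovers. Comparing them with the parentals, only the vi allele has switched, so vi is the middle locus and the order is n – vi – m.
Crossovers in the vi–m interval produce the single-crossover classes m + n and + vi + (35 + 46 = 81) plus the double crossovers (9).
RF(vi–m) = (81 + 9) / 940 = 90/940 = 0.0957 → 9.6 m.u.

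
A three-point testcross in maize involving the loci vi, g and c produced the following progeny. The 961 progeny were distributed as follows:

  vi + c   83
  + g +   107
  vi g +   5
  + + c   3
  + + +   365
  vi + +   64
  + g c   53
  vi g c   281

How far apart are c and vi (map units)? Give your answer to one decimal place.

The two most frequent reciprocal classes, vi g c and + + +, are the parental types, so the F1 was vi g c / + + +.
The two rarest classes, vi g + and + + c, are the double crossovers. Comparing them with the parentals, only the c allele has switched, so c is the middle locus and the order is vi – c – g.
Crossovers in the vi–c interval produce the single-crossover classes + g c and vi + + (53 + 64 = 117) plus the double crossovers (8).
RF(vi–c) = (117 + 8) / 961 = 125/961 = 0.1301 → 13.0 map units.

13.0 map units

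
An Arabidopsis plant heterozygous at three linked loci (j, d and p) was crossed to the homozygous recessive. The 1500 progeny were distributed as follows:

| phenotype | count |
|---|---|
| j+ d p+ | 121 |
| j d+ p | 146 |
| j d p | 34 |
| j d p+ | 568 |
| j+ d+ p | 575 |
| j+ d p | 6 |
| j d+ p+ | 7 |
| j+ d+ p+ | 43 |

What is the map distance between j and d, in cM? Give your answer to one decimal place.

The two most frequent reciprocal classes, j d p+ and j+ d+ p, are the parental types, so the F1 was j d p+ / j+ d+ p.
The two rarest classes, j d+ p+ and j+ d p, are the double crossovers. Comparing them with the parentals, only the d allele has switched, so d is the middle locus and the order is j – d – p.
Crossovers in the j–d interval produce the single-crossover classes j+ d p+ and j d+ p (121 + 146 = 267) plus the double crossovers (13).
RF(j–d) = (267 + 13) / 1500 = 280/1500 = 0.1867 → 18.7 cM.

18.7 cM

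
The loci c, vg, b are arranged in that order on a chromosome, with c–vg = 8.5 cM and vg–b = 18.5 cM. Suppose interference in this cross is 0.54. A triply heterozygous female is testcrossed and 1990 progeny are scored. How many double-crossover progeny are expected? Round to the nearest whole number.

14

Map distances give recombination frequencies of 0.085 and 0.185 for the two intervals.
With interference 0.54 (so coincidence = 0.46), expected double-crossover frequency = 0.085 × 0.185 × 0.46 = 0.00723.
Expected number = 0.00723 × 1990 = 14.39 ≈ 14.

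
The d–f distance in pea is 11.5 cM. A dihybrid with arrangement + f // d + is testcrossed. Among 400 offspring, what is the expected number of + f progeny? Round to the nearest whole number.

177

A map distance of 11.5 cM corresponds to a recombination frequency of 0.115.
The F1 is + f / d +, so + f is a parental gamete class with expected frequency (1 − r)/2 = 0.885/2 = 0.4425.
Expected number = 0.4425 × 400 = 177.00 ≈ 177.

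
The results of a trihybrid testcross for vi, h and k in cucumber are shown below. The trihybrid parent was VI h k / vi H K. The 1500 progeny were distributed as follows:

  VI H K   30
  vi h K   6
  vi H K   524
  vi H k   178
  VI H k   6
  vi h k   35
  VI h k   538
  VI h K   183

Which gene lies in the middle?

h

The two rarest classes, VI H k and vi h K, are the double crossovers. Comparing them with the parentals, only the h allele has switched, so h is the middle locus and the order is vi – h – k.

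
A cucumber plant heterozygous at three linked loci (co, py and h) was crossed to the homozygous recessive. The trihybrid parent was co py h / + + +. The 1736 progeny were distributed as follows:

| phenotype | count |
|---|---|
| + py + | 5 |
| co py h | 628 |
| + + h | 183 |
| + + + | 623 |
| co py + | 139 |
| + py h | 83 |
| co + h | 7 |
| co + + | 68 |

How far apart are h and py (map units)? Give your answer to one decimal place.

The two rarest classes, co + h and + py +, are the double crossovers. Comparing them with the parentals, only the py allele has switched, so py is the middle locus and the order is h – py – co.
Crossovers in the h–py interval produce the single-crossover classes co py + and + + h (139 + 183 = 322) plus the double crossovers (12).
RF(h–py) = (322 + 12) / 1736 = 334/1736 = 0.1924 → 19.2 map units.

19.2 map units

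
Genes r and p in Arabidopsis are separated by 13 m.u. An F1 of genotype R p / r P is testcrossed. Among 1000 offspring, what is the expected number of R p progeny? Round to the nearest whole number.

435

A map distance of 13 m.u. corresponds to a recombination frequency of 0.130.
The F1 is R p / r P, so R p is a parental gamete class with expected frequency (1 − r)/2 = 0.870/2 = 0.4350.
Expected number = 0.4350 × 1000 = 435.00 ≈ 435.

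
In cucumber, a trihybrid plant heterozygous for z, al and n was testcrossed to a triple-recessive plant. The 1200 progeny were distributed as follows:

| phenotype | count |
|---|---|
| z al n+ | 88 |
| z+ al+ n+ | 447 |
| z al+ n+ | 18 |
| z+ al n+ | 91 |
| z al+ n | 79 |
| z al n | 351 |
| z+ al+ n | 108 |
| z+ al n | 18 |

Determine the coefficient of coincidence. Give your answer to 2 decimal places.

The two most frequent reciprocal classes, z al n and z+ al+ n+, are the parental types, so the F1 was z al n / z+ al+ n+.
The two rarest classes, z+ al n and z al+ n+, are the double crossovers. Comparing them with the parentals, only the z allele has switched, so z is the middle locus and the order is al – z – n.
al–z: (170 + 36)/1200 = 0.1717; z–n: (196 + 36)/1200 = 0.1933.
Expected DCO frequency = 0.1717 × 0.1933 ≈ 0.03319; observed = 36/1200 ≈ 0.03000.
Coefficient of coincidence = 0.03000/0.03319 ≈ 0.90.

0.90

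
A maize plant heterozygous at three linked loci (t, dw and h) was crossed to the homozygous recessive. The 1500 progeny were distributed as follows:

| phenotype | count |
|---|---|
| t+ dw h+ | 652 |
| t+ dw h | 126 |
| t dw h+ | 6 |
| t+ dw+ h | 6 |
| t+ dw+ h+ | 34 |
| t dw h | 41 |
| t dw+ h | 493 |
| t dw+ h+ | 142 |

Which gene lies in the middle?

t

The two most frequent reciprocal classes, t dw+ h and t+ dw h+, are the parental types, so the F1 was t dw+ h / t+ dw h+.
The two rarest classes, t+ dw+ h and t dw h+, are the double crossovers. Comparing them with the parentals, only the t allele has switched, so t is the middle locus and the order is h – t – dw.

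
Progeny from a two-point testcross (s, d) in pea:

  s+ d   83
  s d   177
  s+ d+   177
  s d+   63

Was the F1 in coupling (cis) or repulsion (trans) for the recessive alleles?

The two most frequent classes are s+ d+ (177) and s d (177); these are the parental (non-recombinant) types.
So the F1 carried s+ d+ on one chromosome and s d on the other — the recessive alleles are on the same chromosome (cis / coupling).

cis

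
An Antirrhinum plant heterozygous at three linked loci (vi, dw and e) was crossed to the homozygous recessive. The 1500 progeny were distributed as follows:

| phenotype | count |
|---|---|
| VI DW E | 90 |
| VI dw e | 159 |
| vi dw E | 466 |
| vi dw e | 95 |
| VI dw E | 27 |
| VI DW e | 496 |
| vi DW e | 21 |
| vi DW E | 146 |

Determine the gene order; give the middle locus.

vi

The two most frequent reciprocal classes, VI DW e and vi dw E, are the parental types, so the F1 was VI DW e / vi dw E.
The two rarest classes, vi DW e and VI dw E, are the double crossovers. Comparing them with the parentals, only the vi allele has switched, so vi is the middle locus and the order is dw – vi – e.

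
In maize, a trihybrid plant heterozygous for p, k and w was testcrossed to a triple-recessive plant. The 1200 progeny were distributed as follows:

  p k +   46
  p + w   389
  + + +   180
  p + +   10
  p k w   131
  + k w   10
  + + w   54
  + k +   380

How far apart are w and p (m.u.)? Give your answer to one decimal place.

10.0 m.u.

The two most frequent reciprocal classes, + k + and p + w, are the parental types, so the F1 was + k + / p + w.
The two rarest classes, + k w and p + +, are the double crossovers. Comparing them with the parentals, only the w allele has switched, so w is the middle locus and the order is p – w – k.
Crossovers in the p–w interval produce the single-crossover classes p k + and + + w (46 + 54 = 100) plus the double crossovers (20).
RF(p–w) = (100 + 20) / 1200 = 120/1200 = 0.1000 → 10.0 m.u.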